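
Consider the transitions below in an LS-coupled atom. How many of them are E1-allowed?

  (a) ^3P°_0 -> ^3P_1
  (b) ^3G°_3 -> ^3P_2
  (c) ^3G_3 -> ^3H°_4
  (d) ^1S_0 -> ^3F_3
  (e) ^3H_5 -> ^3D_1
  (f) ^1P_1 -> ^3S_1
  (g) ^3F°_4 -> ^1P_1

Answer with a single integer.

(a) allowed
(b) forbidden (ΔL fails)
(c) allowed
(d) forbidden (parity, ΔS, ΔL, ΔJ fail)
(e) forbidden (parity, ΔL, ΔJ fail)
(f) forbidden (parity, ΔS fail)
(g) forbidden (ΔS, ΔL, ΔJ fail)
Total allowed: 2 of 7.

2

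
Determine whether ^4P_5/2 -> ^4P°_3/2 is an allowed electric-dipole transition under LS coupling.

Initial level: S=3/2, L=1, J=5/2, parity even. Final level: S=3/2, L=1, J=3/2, parity odd.
Parity must change: even → odd — satisfied.
ΔS = 0: S: 3/2 → 3/2 — satisfied.
ΔL = 0, ±1 (not L=0↔0): L: 1 → 1, ΔL = +0 — satisfied.
ΔJ = 0, ±1 (not J=0↔0): J: 5/2 → 3/2, ΔJ = -1 — satisfied.
All four E1 rules are satisfied.

allowed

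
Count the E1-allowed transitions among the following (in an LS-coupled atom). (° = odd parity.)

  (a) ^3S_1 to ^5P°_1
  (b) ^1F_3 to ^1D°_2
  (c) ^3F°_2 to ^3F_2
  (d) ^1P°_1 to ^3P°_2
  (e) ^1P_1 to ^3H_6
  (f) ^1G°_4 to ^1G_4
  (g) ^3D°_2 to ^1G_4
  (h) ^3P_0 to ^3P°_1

(a) forbidden (ΔS fails)
(b) allowed
(c) allowed
(d) forbidden (parity, ΔS fail)
(e) forbidden (parity, ΔS, ΔL, ΔJ fail)
(f) allowed
(g) forbidden (ΔS, ΔL, ΔJ fail)
(h) allowed
Total allowed: 4 of 8.

4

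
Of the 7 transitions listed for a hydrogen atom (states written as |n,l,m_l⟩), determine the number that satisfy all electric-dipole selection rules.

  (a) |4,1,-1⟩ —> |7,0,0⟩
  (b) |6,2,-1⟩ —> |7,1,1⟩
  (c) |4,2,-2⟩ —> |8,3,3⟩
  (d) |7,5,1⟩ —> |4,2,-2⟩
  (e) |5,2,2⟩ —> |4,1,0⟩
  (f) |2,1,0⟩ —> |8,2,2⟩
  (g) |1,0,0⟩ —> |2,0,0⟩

(a) allowed
(b) forbidden — Δm_l = +2 (E1 requires Δm_l = 0, ±1)
(c) forbidden — Δm_l = +5 (E1 requires Δm_l = 0, ±1)
(d) forbidden — Δl = -3 (E1 requires Δl = ±1); Δm_l = -3 (E1 requires Δm_l = 0, ±1)
(e) forbidden — Δm_l = -2 (E1 requires Δm_l = 0, ±1)
(f) forbidden — Δm_l = +2 (E1 requires Δm_l = 0, ±1)
(g) forbidden — Δl = +0 (E1 requires Δl = ±1)
Total allowed: 1 of 7.

1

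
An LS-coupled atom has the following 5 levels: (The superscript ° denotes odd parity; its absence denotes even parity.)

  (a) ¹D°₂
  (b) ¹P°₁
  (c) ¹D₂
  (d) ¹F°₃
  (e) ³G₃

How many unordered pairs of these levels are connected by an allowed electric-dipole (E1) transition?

(a)–(b): forbidden (parity).
(a)–(c): allowed.
(a)–(d): forbidden (parity).
(a)–(e): forbidden (ΔS, ΔL).
(b)–(c): allowed.
(b)–(d): forbidden (parity, ΔL, ΔJ).
(b)–(e): forbidden (ΔS, ΔL, ΔJ).
(c)–(d): allowed.
(c)–(e): forbidden (parity, ΔS, ΔL).
(d)–(e): forbidden (ΔS).
Allowed pairs: 3 of 10.

3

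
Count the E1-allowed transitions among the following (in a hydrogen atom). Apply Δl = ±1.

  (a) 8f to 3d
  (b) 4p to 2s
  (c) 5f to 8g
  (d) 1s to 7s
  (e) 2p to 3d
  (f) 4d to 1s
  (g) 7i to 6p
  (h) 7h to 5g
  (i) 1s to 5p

(a) allowed
(b) allowed
(c) allowed
(d) forbidden — Δl = +0 (E1 requires Δl = ±1)
(e) allowed
(f) forbidden — Δl = -2 (E1 requires Δl = ±1)
(g) forbidden — Δl = -5 (E1 requires Δl = ±1)
(h) allowed
(i) allowed
Total allowed: 6 of 9.

6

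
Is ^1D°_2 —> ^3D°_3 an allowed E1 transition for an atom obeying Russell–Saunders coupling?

Reading off the term symbols: S 0→1, L 2→2, J 2→3, parity odd→odd.
Parity must change: odd → odd — violated.
ΔS = 0: S: 0 → 1 — violated.
ΔL = 0, ±1 (not L=0↔0): L: 2 → 2, ΔL = +0 — satisfied.
ΔJ = 0, ±1 (not J=0↔0): J: 2 → 3, ΔJ = +1 — satisfied.
Rule(s) violated: parity, ΔS.

forbidden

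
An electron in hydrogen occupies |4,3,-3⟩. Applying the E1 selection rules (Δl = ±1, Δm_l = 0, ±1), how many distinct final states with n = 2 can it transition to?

E1 requires l_f ∈ {2, 4}, but neither lies in [0, 1], so no final state is reachable.
Total: 0.

0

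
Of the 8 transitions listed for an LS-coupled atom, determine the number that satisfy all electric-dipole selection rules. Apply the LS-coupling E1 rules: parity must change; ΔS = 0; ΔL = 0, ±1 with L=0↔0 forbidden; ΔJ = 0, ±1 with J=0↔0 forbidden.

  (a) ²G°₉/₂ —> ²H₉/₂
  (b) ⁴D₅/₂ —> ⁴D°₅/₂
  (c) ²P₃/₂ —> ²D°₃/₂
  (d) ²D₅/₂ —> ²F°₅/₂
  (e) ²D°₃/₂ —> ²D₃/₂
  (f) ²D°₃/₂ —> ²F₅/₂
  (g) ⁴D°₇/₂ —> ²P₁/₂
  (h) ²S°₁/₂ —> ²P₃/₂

(a) allowed
(b) allowed
(c) allowed
(d) allowed
(e) allowed
(f) allowed
(g) forbidden (ΔS, ΔJ fail)
(h) allowed
Total allowed: 7 of 8.

7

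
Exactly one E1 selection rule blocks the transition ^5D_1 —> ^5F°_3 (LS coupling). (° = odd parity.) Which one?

Parity must change: even → odd — passes.
ΔS = 0: S: 2 → 2 — passes.
ΔL = 0, ±1 (not L=0↔0): L: 2 → 3, ΔL = +1 — passes.
ΔJ = 0, ±1 (not J=0↔0): J: 1 → 3, ΔJ = +2 — fails.

the ΔJ = 0, ±1 rule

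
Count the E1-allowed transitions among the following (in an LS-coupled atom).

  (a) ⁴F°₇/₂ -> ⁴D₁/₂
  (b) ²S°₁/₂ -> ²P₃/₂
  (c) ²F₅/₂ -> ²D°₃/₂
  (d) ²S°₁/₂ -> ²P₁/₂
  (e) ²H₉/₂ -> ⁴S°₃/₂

(a) forbidden (ΔJ fails)
(b) allowed
(c) allowed
(d) allowed
(e) forbidden (ΔS, ΔL, ΔJ fail)
Total allowed: 3 of 5.

3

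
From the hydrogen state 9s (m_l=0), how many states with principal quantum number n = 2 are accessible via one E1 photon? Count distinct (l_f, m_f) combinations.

3

E1 requires Δl = ±1, so l_f ∈ {-1, 1}; with 0 ≤ l_f ≤ n_f−1 = 1, the allowed l_f values are {1}.
For l_f = 1: m_f ∈ {m_i−1, m_i, m_i+1} ∩ [−1, 1] = {-1, 0, 1} → 3 states.
Total: 3.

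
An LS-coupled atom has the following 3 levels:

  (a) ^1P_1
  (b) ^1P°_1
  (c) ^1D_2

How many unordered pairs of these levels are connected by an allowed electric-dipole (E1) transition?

(a)–(b): allowed.
(a)–(c): forbidden (parity).
(b)–(c): allowed.
Allowed pairs: 2 of 3.

2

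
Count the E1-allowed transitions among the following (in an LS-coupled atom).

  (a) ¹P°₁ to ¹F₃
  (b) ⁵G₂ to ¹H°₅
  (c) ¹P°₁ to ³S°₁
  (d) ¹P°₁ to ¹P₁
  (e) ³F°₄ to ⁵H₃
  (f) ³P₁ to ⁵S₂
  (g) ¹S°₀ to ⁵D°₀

(a) forbidden (ΔL, ΔJ fail)
(b) forbidden (ΔS, ΔJ fail)
(c) forbidden (parity, ΔS fail)
(d) allowed
(e) forbidden (ΔS, ΔL fail)
(f) forbidden (parity, ΔS fail)
(g) forbidden (parity, ΔS, ΔL, ΔJ fail)
Total allowed: 1 of 7.

1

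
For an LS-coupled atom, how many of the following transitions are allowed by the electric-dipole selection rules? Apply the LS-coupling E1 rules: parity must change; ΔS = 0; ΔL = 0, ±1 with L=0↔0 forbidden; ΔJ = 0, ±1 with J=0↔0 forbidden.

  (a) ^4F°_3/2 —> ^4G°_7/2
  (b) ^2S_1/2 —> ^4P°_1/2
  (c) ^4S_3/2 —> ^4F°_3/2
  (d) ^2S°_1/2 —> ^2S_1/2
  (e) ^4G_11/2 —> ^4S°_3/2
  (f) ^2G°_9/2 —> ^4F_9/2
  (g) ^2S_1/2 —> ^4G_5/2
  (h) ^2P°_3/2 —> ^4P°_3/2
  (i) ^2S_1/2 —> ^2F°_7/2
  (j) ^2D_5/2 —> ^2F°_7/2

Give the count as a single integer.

(a) forbidden (parity, ΔJ fail)
(b) forbidden (ΔS fails)
(c) forbidden (ΔL fails)
(d) forbidden (ΔL fails)
(e) forbidden (ΔL, ΔJ fail)
(f) forbidden (ΔS fails)
(g) forbidden (parity, ΔS, ΔL, ΔJ fail)
(h) forbidden (parity, ΔS fail)
(i) forbidden (ΔL, ΔJ fail)
(j) allowed
Total allowed: 1 of 10.

1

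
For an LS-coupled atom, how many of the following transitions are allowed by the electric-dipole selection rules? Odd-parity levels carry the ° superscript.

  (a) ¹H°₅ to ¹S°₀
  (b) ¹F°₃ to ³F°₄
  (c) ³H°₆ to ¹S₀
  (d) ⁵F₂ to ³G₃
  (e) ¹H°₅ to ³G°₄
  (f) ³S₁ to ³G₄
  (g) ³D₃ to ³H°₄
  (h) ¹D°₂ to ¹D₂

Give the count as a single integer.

(a) forbidden (parity, ΔL, ΔJ fail)
(b) forbidden (parity, ΔS fail)
(c) forbidden (ΔS, ΔL, ΔJ fail)
(d) forbidden (parity, ΔS fail)
(e) forbidden (parity, ΔS fail)
(f) forbidden (parity, ΔL, ΔJ fail)
(g) forbidden (ΔL fails)
(h) allowed
Total allowed: 1 of 8.

1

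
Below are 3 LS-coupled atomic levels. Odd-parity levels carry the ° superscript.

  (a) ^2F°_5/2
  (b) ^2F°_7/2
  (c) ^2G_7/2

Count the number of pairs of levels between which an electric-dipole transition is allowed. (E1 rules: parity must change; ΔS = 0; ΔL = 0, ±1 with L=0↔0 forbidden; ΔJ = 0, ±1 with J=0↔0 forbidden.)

(a)–(b): forbidden (parity).
(a)–(c): allowed.
(b)–(c): allowed.
Allowed pairs: 2 of 3.

2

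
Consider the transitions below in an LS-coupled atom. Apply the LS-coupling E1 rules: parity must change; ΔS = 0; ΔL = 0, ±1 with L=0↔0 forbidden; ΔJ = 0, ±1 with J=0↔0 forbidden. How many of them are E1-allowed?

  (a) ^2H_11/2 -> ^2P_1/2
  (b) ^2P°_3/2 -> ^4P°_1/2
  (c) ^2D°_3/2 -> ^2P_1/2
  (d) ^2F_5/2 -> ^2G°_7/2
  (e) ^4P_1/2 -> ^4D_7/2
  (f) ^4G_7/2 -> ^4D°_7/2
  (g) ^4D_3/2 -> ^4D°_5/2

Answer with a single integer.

3

(a) forbidden (parity, ΔL, ΔJ fail)
(b) forbidden (parity, ΔS fail)
(c) allowed
(d) allowed
(e) forbidden (parity, ΔJ fail)
(f) forbidden (ΔL fails)
(g) allowed
Total allowed: 3 of 7.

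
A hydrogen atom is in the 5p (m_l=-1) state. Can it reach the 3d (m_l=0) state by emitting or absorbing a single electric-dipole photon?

allowed

Initial l = 1, final l = 2, so Δl = +1. E1 requires Δl = ±1: satisfied.
Δm_l = 0 − (-1) = +1. E1 requires Δm_l = 0, ±1: satisfied.
All E1 selection rules are satisfied.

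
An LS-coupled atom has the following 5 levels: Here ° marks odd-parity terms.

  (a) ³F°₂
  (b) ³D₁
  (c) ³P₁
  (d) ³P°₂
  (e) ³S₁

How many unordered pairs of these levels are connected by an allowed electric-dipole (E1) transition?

(a)–(b): allowed.
(a)–(c): forbidden (ΔL).
(a)–(d): forbidden (parity, ΔL).
(a)–(e): forbidden (ΔL).
(b)–(c): forbidden (parity).
(b)–(d): allowed.
(b)–(e): forbidden (parity, ΔL).
(c)–(d): allowed.
(c)–(e): forbidden (parity).
(d)–(e): allowed.
Allowed pairs: 4 of 10.

4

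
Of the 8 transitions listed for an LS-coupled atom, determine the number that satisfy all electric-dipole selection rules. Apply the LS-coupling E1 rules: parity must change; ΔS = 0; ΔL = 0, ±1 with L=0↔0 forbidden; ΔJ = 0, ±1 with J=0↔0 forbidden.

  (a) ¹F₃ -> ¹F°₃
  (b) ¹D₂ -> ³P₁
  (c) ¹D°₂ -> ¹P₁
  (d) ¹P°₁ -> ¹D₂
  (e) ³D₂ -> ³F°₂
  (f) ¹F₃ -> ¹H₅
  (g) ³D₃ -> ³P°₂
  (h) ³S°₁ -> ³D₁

5

(a) allowed
(b) forbidden (parity, ΔS fail)
(c) allowed
(d) allowed
(e) allowed
(f) forbidden (parity, ΔL, ΔJ fail)
(g) allowed
(h) forbidden (ΔL fails)
Total allowed: 5 of 8.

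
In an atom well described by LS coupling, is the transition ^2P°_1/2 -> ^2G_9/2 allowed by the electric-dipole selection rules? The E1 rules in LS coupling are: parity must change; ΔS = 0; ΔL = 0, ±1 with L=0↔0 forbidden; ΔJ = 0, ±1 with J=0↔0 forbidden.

ΔS = 0: S: 1/2 → 1/2 — passes.
ΔL = 0, ±1 (not L=0↔0): L: 1 → 4, ΔL = +3 — fails.
ΔJ = 0, ±1 (not J=0↔0): J: 1/2 → 9/2, ΔJ = +4 — fails.
Parity must change: odd → even — passes.
Rule(s) violated: ΔL, ΔJ.

forbidden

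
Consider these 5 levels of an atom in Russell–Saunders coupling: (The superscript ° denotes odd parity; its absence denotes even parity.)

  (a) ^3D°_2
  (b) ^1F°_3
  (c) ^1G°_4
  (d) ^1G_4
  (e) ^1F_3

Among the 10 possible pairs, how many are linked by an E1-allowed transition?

(a)–(b): forbidden (parity, ΔS).
(a)–(c): forbidden (parity, ΔS, ΔL, ΔJ).
(a)–(d): forbidden (ΔS, ΔL, ΔJ).
(a)–(e): forbidden (ΔS).
(b)–(c): forbidden (parity).
(b)–(d): allowed.
(b)–(e): allowed.
(c)–(d): allowed.
(c)–(e): allowed.
(d)–(e): forbidden (parity).
Allowed pairs: 4 of 10.

4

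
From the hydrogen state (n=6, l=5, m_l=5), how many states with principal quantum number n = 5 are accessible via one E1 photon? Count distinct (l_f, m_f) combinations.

1

E1 requires Δl = ±1, so l_f ∈ {4, 6}; with 0 ≤ l_f ≤ n_f−1 = 4, the allowed l_f values are {4}.
For l_f = 4: m_f ∈ {m_i−1, m_i, m_i+1} ∩ [−4, 4] = {4} → 1 state.
Total: 1.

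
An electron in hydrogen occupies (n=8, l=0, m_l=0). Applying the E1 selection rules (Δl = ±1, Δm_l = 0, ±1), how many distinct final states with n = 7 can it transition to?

3

E1 requires Δl = ±1, so l_f ∈ {-1, 1}; with 0 ≤ l_f ≤ n_f−1 = 6, the allowed l_f values are {1}.
For l_f = 1: m_f ∈ {m_i−1, m_i, m_i+1} ∩ [−1, 1] = {-1, 0, 1} → 3 states.
Total: 3.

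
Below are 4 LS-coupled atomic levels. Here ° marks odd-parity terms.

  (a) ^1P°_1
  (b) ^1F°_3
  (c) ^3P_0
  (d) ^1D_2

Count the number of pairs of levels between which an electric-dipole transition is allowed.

2

(a)–(b): forbidden (parity, ΔL, ΔJ).
(a)–(c): forbidden (ΔS).
(a)–(d): allowed.
(b)–(c): forbidden (ΔS, ΔL, ΔJ).
(b)–(d): allowed.
(c)–(d): forbidden (parity, ΔS, ΔJ).
Allowed pairs: 2 of 6.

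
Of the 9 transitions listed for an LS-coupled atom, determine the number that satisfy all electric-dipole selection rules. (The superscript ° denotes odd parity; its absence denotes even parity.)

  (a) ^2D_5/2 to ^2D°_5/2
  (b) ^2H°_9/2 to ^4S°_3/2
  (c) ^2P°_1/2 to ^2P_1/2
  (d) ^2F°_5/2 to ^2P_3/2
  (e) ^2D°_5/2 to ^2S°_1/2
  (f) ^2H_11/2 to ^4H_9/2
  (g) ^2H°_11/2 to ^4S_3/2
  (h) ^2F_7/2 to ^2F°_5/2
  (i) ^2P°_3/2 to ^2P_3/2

4

(a) allowed
(b) forbidden (parity, ΔS, ΔL, ΔJ fail)
(c) allowed
(d) forbidden (ΔL fails)
(e) forbidden (parity, ΔL, ΔJ fail)
(f) forbidden (parity, ΔS fail)
(g) forbidden (ΔS, ΔL, ΔJ fail)
(h) allowed
(i) allowed
Total allowed: 4 of 9.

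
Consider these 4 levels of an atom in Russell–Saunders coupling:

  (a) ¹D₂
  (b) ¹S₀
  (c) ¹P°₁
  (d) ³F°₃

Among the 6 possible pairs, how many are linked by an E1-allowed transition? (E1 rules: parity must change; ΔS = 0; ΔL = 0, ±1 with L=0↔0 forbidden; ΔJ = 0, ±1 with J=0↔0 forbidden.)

2

(a)–(b): forbidden (parity, ΔL, ΔJ).
(a)–(c): allowed.
(a)–(d): forbidden (ΔS).
(b)–(c): allowed.
(b)–(d): forbidden (ΔS, ΔL, ΔJ).
(c)–(d): forbidden (parity, ΔS, ΔL, ΔJ).
Allowed pairs: 2 of 6.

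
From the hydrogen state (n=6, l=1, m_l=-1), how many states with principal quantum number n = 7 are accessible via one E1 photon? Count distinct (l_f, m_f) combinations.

E1 requires Δl = ±1, so l_f ∈ {0, 2}; with 0 ≤ l_f ≤ n_f−1 = 6, the allowed l_f values are {0, 2}.
For l_f = 0: m_f ∈ {m_i−1, m_i, m_i+1} ∩ [−0, 0] = {0} → 1 state.
For l_f = 2: m_f ∈ {m_i−1, m_i, m_i+1} ∩ [−2, 2] = {-2, -1, 0} → 3 states.
Total: 4.

4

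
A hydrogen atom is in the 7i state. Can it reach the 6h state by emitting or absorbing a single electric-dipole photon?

allowed

Initial l = 6, final l = 5, so Δl = -1. E1 requires Δl = ±1: ✓.
All E1 selection rules are satisfied.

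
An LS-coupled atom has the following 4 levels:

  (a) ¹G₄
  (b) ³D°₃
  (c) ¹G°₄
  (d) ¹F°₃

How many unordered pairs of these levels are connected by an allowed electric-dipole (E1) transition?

2

(a)–(b): forbidden (ΔS, ΔL).
(a)–(c): allowed.
(a)–(d): allowed.
(b)–(c): forbidden (parity, ΔS, ΔL).
(b)–(d): forbidden (parity, ΔS).
(c)–(d): forbidden (parity).
Allowed pairs: 2 of 6.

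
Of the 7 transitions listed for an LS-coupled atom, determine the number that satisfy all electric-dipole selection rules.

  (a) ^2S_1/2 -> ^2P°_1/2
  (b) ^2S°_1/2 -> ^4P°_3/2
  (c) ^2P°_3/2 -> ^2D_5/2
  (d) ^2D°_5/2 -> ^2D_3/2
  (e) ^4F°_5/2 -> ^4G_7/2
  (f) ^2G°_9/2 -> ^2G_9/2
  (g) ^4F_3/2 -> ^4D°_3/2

(a) allowed
(b) forbidden (parity, ΔS fail)
(c) allowed
(d) allowed
(e) allowed
(f) allowed
(g) allowed
Total allowed: 6 of 7.

6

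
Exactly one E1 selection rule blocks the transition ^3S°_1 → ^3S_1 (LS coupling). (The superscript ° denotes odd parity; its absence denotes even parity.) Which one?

the L=0 ↔ L=0 exclusion

Initial level: S=1, L=0, J=1, parity odd. Final level: S=1, L=0, J=1, parity even.
ΔS = 0: S: 1 → 1 — passes.
Parity must change: odd → even — passes.
ΔJ = 0, ±1 (not J=0↔0): J: 1 → 1, ΔJ = +0 — passes.
ΔL = 0, ±1 (not L=0↔0): L: 0 → 0, ΔL = +0 — fails.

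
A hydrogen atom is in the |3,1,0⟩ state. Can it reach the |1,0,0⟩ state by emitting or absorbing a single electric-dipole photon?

allowed

Δl = 0 − 1 = -1; the E1 rule Δl = ±1 is ok.
Δm_l = 0 − (0) = +0. E1 requires Δm_l = 0, ±1: ok.
All E1 selection rules are satisfied.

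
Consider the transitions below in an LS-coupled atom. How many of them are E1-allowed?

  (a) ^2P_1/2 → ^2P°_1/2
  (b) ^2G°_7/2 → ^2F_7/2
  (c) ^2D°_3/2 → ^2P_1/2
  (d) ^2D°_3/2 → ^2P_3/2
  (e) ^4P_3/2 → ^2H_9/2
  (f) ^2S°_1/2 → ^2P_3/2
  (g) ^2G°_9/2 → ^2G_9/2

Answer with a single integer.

(a) allowed
(b) allowed
(c) allowed
(d) allowed
(e) forbidden (parity, ΔS, ΔL, ΔJ fail)
(f) allowed
(g) allowed
Total allowed: 6 of 7.

6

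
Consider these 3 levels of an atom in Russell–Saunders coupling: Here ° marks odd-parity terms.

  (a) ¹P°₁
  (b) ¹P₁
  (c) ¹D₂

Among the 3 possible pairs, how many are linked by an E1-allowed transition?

2

(a)–(b): allowed.
(a)–(c): allowed.
(b)–(c): forbidden (parity).
Allowed pairs: 2 of 3.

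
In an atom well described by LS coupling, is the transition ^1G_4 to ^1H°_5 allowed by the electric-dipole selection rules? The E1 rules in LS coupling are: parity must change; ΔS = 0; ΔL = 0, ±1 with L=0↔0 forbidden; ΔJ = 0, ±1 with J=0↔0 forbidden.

allowed

Parity must change: even → odd — ok.
ΔS = 0: S: 0 → 0 — ok.
ΔL = 0, ±1 (not L=0↔0): L: 4 → 5, ΔL = +1 — ok.
ΔJ = 0, ±1 (not J=0↔0): J: 4 → 5, ΔJ = +1 — ok.
All four E1 rules are satisfied.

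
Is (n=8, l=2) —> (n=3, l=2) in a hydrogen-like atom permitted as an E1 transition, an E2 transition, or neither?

Δl = 2 − 2 = +0; l_i + l_f = 4.
E1 (Δl = ±1): not satisfied.
E2 (Δl = 0,±2, l_i+l_f ≥ 2): satisfied.

E2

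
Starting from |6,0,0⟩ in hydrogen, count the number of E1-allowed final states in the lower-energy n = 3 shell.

3

E1 requires Δl = ±1, so l_f ∈ {-1, 1}; with 0 ≤ l_f ≤ n_f−1 = 2, the allowed l_f values are {1}.
For l_f = 1: m_f ∈ {m_i−1, m_i, m_i+1} ∩ [−1, 1] = {-1, 0, 1} → 3 states.
Total: 3.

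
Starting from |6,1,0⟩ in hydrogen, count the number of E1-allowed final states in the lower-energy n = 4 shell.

E1 requires Δl = ±1, so l_f ∈ {0, 2}; with 0 ≤ l_f ≤ n_f−1 = 3, the allowed l_f values are {0, 2}.
For l_f = 0: m_f ∈ {m_i−1, m_i, m_i+1} ∩ [−0, 0] = {0} → 1 state.
For l_f = 2: m_f ∈ {m_i−1, m_i, m_i+1} ∩ [−2, 2] = {-1, 0, 1} → 3 states.
Total: 4.

4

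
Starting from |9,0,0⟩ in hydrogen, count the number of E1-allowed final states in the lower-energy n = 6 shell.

E1 requires Δl = ±1, so l_f ∈ {-1, 1}; with 0 ≤ l_f ≤ n_f−1 = 5, the allowed l_f values are {1}.
For l_f = 1: m_f ∈ {m_i−1, m_i, m_i+1} ∩ [−1, 1] = {-1, 0, 1} → 3 states.
Total: 3.

3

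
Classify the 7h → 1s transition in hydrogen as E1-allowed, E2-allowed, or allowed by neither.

neither

Δl = 0 − 5 = -5; l_i + l_f = 5.
E1 (Δl = ±1): not satisfied.
E2 (Δl = 0,±2, l_i+l_f ≥ 2): not satisfied.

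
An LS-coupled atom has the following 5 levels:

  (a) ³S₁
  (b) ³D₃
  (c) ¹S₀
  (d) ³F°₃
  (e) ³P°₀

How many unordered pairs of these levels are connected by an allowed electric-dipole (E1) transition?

(a)–(b): forbidden (parity, ΔL, ΔJ).
(a)–(c): forbidden (parity, ΔS, ΔL).
(a)–(d): forbidden (ΔL, ΔJ).
(a)–(e): allowed.
(b)–(c): forbidden (parity, ΔS, ΔL, ΔJ).
(b)–(d): allowed.
(b)–(e): forbidden (ΔJ).
(c)–(d): forbidden (ΔS, ΔL, ΔJ).
(c)–(e): forbidden (ΔS, ΔJ).
(d)–(e): forbidden (parity, ΔL, ΔJ).
Allowed pairs: 2 of 10.

2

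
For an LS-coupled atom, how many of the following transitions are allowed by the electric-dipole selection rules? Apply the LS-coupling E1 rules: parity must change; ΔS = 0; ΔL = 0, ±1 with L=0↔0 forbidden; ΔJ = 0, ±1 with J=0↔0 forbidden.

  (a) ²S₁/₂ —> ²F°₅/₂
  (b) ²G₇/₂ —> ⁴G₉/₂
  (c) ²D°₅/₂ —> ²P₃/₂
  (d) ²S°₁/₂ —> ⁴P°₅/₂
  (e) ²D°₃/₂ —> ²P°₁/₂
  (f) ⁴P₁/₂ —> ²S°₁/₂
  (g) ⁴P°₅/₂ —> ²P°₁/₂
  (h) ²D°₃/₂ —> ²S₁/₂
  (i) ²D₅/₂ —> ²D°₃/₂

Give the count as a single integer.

2

(a) forbidden (ΔL, ΔJ fail)
(b) forbidden (parity, ΔS fail)
(c) allowed
(d) forbidden (parity, ΔS, ΔJ fail)
(e) forbidden (parity fails)
(f) forbidden (ΔS fails)
(g) forbidden (parity, ΔS, ΔJ fail)
(h) forbidden (ΔL fails)
(i) allowed
Total allowed: 2 of 9.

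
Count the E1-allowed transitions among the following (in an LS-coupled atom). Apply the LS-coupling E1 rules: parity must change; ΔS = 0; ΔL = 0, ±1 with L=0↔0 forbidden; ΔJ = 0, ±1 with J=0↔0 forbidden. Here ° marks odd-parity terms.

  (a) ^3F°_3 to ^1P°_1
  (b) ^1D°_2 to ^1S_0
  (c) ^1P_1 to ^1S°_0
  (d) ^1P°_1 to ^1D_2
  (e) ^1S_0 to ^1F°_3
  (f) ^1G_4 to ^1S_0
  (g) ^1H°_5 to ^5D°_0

2

(a) forbidden (parity, ΔS, ΔL, ΔJ fail)
(b) forbidden (ΔL, ΔJ fail)
(c) allowed
(d) allowed
(e) forbidden (ΔL, ΔJ fail)
(f) forbidden (parity, ΔL, ΔJ fail)
(g) forbidden (parity, ΔS, ΔL, ΔJ fail)
Total allowed: 2 of 7.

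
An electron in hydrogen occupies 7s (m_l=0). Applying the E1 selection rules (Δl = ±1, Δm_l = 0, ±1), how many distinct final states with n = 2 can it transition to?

E1 requires Δl = ±1, so l_f ∈ {-1, 1}; with 0 ≤ l_f ≤ n_f−1 = 1, the allowed l_f values are {1}.
For l_f = 1: m_f ∈ {m_i−1, m_i, m_i+1} ∩ [−1, 1] = {-1, 0, 1} → 3 states.
Total: 3.

3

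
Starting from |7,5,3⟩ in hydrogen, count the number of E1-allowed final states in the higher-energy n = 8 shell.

E1 requires Δl = ±1, so l_f ∈ {4, 6}; with 0 ≤ l_f ≤ n_f−1 = 7, the allowed l_f values are {4, 6}.
For l_f = 4: m_f ∈ {m_i−1, m_i, m_i+1} ∩ [−4, 4] = {2, 3, 4} → 3 states.
For l_f = 6: m_f ∈ {m_i−1, m_i, m_i+1} ∩ [−6, 6] = {2, 3, 4} → 3 states.
Total: 6.

6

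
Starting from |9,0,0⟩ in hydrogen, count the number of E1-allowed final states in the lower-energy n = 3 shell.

3

E1 requires Δl = ±1, so l_f ∈ {-1, 1}; with 0 ≤ l_f ≤ n_f−1 = 2, the allowed l_f values are {1}.
For l_f = 1: m_f ∈ {m_i−1, m_i, m_i+1} ∩ [−1, 1] = {-1, 0, 1} → 3 states.
Total: 3.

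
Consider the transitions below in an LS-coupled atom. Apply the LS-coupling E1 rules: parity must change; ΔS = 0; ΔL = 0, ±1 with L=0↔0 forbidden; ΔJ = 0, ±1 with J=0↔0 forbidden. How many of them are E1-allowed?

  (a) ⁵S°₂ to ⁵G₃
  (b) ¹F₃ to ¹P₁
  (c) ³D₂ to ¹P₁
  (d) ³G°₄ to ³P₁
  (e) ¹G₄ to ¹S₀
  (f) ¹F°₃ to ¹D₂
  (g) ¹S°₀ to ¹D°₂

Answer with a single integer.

(a) forbidden (ΔL fails)
(b) forbidden (parity, ΔL, ΔJ fail)
(c) forbidden (parity, ΔS fail)
(d) forbidden (ΔL, ΔJ fail)
(e) forbidden (parity, ΔL, ΔJ fail)
(f) allowed
(g) forbidden (parity, ΔL, ΔJ fail)
Total allowed: 1 of 7.

1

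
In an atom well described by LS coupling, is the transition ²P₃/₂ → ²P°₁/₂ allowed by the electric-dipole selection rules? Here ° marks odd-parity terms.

Parity must change: even → odd — satisfied.
ΔS = 0: S: 1/2 → 1/2 — satisfied.
ΔL = 0, ±1 (not L=0↔0): L: 1 → 1, ΔL = +0 — satisfied.
ΔJ = 0, ±1 (not J=0↔0): J: 3/2 → 1/2, ΔJ = -1 — satisfied.
All four E1 rules are satisfied.

allowed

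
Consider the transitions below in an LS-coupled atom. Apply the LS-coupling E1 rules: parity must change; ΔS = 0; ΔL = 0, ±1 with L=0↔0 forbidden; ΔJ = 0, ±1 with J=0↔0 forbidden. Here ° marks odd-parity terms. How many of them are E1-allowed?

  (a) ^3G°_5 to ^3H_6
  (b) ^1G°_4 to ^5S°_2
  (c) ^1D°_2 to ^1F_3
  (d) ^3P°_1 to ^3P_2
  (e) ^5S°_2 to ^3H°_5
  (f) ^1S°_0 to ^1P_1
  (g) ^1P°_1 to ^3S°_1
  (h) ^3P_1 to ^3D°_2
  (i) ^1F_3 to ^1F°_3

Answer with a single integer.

(a) allowed
(b) forbidden (parity, ΔS, ΔL, ΔJ fail)
(c) allowed
(d) allowed
(e) forbidden (parity, ΔS, ΔL, ΔJ fail)
(f) allowed
(g) forbidden (parity, ΔS fail)
(h) allowed
(i) allowed
Total allowed: 6 of 9.

6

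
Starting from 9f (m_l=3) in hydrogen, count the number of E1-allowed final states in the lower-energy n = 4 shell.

1

E1 requires Δl = ±1, so l_f ∈ {2, 4}; with 0 ≤ l_f ≤ n_f−1 = 3, the allowed l_f values are {2}.
For l_f = 2: m_f ∈ {m_i−1, m_i, m_i+1} ∩ [−2, 2] = {2} → 1 state.
Total: 1.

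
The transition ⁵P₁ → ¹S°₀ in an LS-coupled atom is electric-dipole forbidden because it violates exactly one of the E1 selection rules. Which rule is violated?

the ΔS = 0 rule

Initial level: S=2, L=1, J=1, parity even. Final level: S=0, L=0, J=0, parity odd.
ΔS = 0: S: 2 → 0 — ✗.
ΔJ = 0, ±1 (not J=0↔0): J: 1 → 0, ΔJ = -1 — ✓.
ΔL = 0, ±1 (not L=0↔0): L: 1 → 0, ΔL = -1 — ✓.
Parity must change: even → odd — ✓.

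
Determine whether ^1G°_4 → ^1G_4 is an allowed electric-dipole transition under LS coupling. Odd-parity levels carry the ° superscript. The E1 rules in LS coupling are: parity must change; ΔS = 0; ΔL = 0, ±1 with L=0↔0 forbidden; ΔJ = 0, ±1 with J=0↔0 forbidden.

Reading off the term symbols: S 0→0, L 4→4, J 4→4, parity odd→even.
Parity must change: odd → even — passes.
ΔS = 0: S: 0 → 0 — passes.
ΔL = 0, ±1 (not L=0↔0): L: 4 → 4, ΔL = +0 — passes.
ΔJ = 0, ±1 (not J=0↔0): J: 4 → 4, ΔJ = +0 — passes.
All four E1 rules are satisfied.

allowed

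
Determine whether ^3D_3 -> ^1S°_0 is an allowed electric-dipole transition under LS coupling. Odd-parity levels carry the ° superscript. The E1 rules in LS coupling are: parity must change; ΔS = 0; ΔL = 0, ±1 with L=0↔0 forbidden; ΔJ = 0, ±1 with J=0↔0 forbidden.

forbidden

Reading off the term symbols: S 1→0, L 2→0, J 3→0, parity even→odd.
ΔS = 0: S: 1 → 0 — fails.
ΔJ = 0, ±1 (not J=0↔0): J: 3 → 0, ΔJ = -3 — fails.
Parity must change: even → odd — ok.
ΔL = 0, ±1 (not L=0↔0): L: 2 → 0, ΔL = -2 — fails.
Rule(s) violated: ΔS, ΔL, ΔJ.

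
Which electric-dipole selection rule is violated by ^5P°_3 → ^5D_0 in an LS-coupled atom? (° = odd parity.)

the ΔJ = 0, ±1 rule

Parity must change: odd → even — ✓.
ΔS = 0: S: 2 → 2 — ✓.
ΔL = 0, ±1 (not L=0↔0): L: 1 → 2, ΔL = +1 — ✓.
ΔJ = 0, ±1 (not J=0↔0): J: 3 → 0, ΔJ = -3 — ✗.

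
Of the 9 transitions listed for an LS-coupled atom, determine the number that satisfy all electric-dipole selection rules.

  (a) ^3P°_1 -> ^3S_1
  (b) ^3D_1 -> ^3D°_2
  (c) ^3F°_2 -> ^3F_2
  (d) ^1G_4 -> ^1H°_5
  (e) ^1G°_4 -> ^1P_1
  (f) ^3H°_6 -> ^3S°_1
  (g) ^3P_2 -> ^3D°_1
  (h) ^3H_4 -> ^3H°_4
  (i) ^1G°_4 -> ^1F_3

(a) allowed
(b) allowed
(c) allowed
(d) allowed
(e) forbidden (ΔL, ΔJ fail)
(f) forbidden (parity, ΔL, ΔJ fail)
(g) allowed
(h) allowed
(i) allowed
Total allowed: 7 of 9.

7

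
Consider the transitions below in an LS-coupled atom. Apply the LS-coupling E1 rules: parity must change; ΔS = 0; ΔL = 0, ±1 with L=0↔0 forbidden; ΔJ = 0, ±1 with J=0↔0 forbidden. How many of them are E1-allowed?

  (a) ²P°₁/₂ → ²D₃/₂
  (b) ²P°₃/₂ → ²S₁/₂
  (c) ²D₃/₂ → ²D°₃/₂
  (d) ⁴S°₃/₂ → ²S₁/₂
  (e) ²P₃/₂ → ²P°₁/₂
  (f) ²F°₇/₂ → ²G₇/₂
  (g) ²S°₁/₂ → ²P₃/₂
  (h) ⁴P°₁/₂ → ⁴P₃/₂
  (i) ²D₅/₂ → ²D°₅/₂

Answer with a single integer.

8

(a) allowed
(b) allowed
(c) allowed
(d) forbidden (ΔS, ΔL fail)
(e) allowed
(f) allowed
(g) allowed
(h) allowed
(i) allowed
Total allowed: 8 of 9.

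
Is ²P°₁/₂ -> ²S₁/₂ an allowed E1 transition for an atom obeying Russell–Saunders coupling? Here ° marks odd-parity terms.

Initial level: S=1/2, L=1, J=1/2, parity odd. Final level: S=1/2, L=0, J=1/2, parity even.
ΔS = 0: S: 1/2 → 1/2 — satisfied.
ΔJ = 0, ±1 (not J=0↔0): J: 1/2 → 1/2, ΔJ = +0 — satisfied.
Parity must change: odd → even — satisfied.
ΔL = 0, ±1 (not L=0↔0): L: 1 → 0, ΔL = -1 — satisfied.
All four E1 rules are satisfied.

allowed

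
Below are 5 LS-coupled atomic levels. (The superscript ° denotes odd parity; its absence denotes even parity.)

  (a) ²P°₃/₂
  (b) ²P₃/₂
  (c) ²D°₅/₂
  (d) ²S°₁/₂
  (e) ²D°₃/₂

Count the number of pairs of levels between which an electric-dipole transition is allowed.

4

(a)–(b): allowed.
(a)–(c): forbidden (parity).
(a)–(d): forbidden (parity).
(a)–(e): forbidden (parity).
(b)–(c): allowed.
(b)–(d): allowed.
(b)–(e): allowed.
(c)–(d): forbidden (parity, ΔL, ΔJ).
(c)–(e): forbidden (parity).
(d)–(e): forbidden (parity, ΔL).
Allowed pairs: 4 of 10.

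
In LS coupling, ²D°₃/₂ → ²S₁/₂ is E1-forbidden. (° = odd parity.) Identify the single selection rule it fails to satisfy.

Initial level: S=1/2, L=2, J=3/2, parity odd. Final level: S=1/2, L=0, J=1/2, parity even.
Parity must change: odd → even — ✓.
ΔS = 0: S: 1/2 → 1/2 — ✓.
ΔL = 0, ±1 (not L=0↔0): L: 2 → 0, ΔL = -2 — ✗.
ΔJ = 0, ±1 (not J=0↔0): J: 3/2 → 1/2, ΔJ = -1 — ✓.

the ΔL = 0, ±1 rule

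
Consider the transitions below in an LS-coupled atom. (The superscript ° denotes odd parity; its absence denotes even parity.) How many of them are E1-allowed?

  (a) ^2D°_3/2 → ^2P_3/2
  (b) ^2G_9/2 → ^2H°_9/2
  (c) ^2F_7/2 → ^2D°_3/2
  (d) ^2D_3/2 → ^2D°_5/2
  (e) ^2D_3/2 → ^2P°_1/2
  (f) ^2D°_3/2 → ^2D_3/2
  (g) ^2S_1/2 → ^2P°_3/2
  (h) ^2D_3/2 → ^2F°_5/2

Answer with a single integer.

7

(a) allowed
(b) allowed
(c) forbidden (ΔJ fails)
(d) allowed
(e) allowed
(f) allowed
(g) allowed
(h) allowed
Total allowed: 7 of 8.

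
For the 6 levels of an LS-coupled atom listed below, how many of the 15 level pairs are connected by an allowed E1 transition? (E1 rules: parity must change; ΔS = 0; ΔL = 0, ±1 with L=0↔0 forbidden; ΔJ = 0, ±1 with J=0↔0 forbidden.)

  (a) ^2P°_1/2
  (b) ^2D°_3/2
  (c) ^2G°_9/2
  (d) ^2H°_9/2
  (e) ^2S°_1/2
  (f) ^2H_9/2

(a)–(b): forbidden (parity).
(a)–(c): forbidden (parity, ΔL, ΔJ).
(a)–(d): forbidden (parity, ΔL, ΔJ).
(a)–(e): forbidden (parity).
(a)–(f): forbidden (ΔL, ΔJ).
(b)–(c): forbidden (parity, ΔL, ΔJ).
(b)–(d): forbidden (parity, ΔL, ΔJ).
(b)–(e): forbidden (parity, ΔL).
(b)–(f): forbidden (ΔL, ΔJ).
(c)–(d): forbidden (parity).
(c)–(e): forbidden (parity, ΔL, ΔJ).
(c)–(f): allowed.
(d)–(e): forbidden (parity, ΔL, ΔJ).
(d)–(f): allowed.
(e)–(f): forbidden (ΔL, ΔJ).
Allowed pairs: 2 of 15.

2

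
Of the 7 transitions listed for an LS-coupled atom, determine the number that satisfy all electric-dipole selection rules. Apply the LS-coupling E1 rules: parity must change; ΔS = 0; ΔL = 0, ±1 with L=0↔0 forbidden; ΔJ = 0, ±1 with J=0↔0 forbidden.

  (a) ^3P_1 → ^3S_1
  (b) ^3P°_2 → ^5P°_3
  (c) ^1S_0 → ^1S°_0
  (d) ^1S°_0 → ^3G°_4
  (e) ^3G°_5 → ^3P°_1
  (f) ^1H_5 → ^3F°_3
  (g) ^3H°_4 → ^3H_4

1

(a) forbidden (parity fails)
(b) forbidden (parity, ΔS fail)
(c) forbidden (ΔL, ΔJ fail)
(d) forbidden (parity, ΔS, ΔL, ΔJ fail)
(e) forbidden (parity, ΔL, ΔJ fail)
(f) forbidden (ΔS, ΔL, ΔJ fail)
(g) allowed
Total allowed: 1 of 7.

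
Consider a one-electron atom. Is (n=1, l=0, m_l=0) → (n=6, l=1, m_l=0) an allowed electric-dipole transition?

Initial l = 0, final l = 1, so Δl = +1. E1 requires Δl = ±1: ✓.
Δm_l = 0 − (0) = +0. E1 requires Δm_l = 0, ±1: ✓.
All E1 selection rules are satisfied.

allowed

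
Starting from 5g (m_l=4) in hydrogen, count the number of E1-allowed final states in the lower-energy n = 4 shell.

E1 requires Δl = ±1, so l_f ∈ {3, 5}; with 0 ≤ l_f ≤ n_f−1 = 3, the allowed l_f values are {3}.
For l_f = 3: m_f ∈ {m_i−1, m_i, m_i+1} ∩ [−3, 3] = {3} → 1 state.
Total: 1.

1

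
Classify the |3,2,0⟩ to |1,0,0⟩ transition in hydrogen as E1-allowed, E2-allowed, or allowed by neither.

E2

Δl = 0 − 2 = -2; l_i + l_f = 2.
Δm_l = +0.
E1 (Δl = ±1, |Δm_l| ≤ 1): not satisfied.
E2 (Δl = 0,±2, l_i+l_f ≥ 2, |Δm_l| ≤ 2): satisfied.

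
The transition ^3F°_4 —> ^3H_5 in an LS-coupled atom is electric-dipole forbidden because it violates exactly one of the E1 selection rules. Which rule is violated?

the ΔL = 0, ±1 rule

Initial level: S=1, L=3, J=4, parity odd. Final level: S=1, L=5, J=5, parity even.
Parity must change: odd → even — ok.
ΔS = 0: S: 1 → 1 — ok.
ΔL = 0, ±1 (not L=0↔0): L: 3 → 5, ΔL = +2 — fails.
ΔJ = 0, ±1 (not J=0↔0): J: 4 → 5, ΔJ = +1 — ok.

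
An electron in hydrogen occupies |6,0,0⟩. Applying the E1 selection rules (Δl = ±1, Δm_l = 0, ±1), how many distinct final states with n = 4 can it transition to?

3

E1 requires Δl = ±1, so l_f ∈ {-1, 1}; with 0 ≤ l_f ≤ n_f−1 = 3, the allowed l_f values are {1}.
For l_f = 1: m_f ∈ {m_i−1, m_i, m_i+1} ∩ [−1, 1] = {-1, 0, 1} → 3 states.
Total: 3.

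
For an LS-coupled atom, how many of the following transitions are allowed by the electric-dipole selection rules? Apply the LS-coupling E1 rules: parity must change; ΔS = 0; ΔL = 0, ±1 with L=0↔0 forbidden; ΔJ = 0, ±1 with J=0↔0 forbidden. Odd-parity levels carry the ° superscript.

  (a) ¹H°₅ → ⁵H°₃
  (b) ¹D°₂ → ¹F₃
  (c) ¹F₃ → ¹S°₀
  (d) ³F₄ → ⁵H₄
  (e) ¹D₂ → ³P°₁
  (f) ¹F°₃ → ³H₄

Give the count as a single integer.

(a) forbidden (parity, ΔS, ΔJ fail)
(b) allowed
(c) forbidden (ΔL, ΔJ fail)
(d) forbidden (parity, ΔS, ΔL fail)
(e) forbidden (ΔS fails)
(f) forbidden (ΔS, ΔL fail)
Total allowed: 1 of 6.

1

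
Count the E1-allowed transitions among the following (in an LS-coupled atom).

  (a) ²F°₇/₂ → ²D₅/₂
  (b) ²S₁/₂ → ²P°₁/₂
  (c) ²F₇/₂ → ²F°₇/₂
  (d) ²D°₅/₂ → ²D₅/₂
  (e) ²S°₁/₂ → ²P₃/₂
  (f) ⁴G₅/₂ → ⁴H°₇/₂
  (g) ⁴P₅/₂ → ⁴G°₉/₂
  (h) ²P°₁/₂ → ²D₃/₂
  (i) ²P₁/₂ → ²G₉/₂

7

(a) allowed
(b) allowed
(c) allowed
(d) allowed
(e) allowed
(f) allowed
(g) forbidden (ΔL, ΔJ fail)
(h) allowed
(i) forbidden (parity, ΔL, ΔJ fail)
Total allowed: 7 of 9.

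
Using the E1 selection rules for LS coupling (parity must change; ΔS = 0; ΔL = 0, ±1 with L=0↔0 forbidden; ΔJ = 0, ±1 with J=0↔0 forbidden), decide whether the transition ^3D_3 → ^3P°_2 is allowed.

allowed

Parity must change: even → odd — ok.
ΔS = 0: S: 1 → 1 — ok.
ΔL = 0, ±1 (not L=0↔0): L: 2 → 1, ΔL = -1 — ok.
ΔJ = 0, ±1 (not J=0↔0): J: 3 → 2, ΔJ = -1 — ok.
All four E1 rules are satisfied.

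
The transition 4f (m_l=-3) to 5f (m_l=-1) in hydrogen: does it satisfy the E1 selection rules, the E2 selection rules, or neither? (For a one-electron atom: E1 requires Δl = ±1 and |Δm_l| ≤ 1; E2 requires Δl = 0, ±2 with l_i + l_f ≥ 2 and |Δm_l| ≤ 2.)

E2

Δl = 3 − 3 = +0; l_i + l_f = 6.
Δm_l = +2.
E1 (Δl = ±1, |Δm_l| ≤ 1): not satisfied.
E2 (Δl = 0,±2, l_i+l_f ≥ 2, |Δm_l| ≤ 2): satisfied.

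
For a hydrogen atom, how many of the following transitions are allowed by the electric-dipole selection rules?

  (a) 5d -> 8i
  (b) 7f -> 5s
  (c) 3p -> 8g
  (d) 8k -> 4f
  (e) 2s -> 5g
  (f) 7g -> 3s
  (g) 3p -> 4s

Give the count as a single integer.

1

(a) forbidden — Δl = +4 (E1 requires Δl = ±1)
(b) forbidden — Δl = -3 (E1 requires Δl = ±1)
(c) forbidden — Δl = +3 (E1 requires Δl = ±1)
(d) forbidden — Δl = -4 (E1 requires Δl = ±1)
(e) forbidden — Δl = +4 (E1 requires Δl = ±1)
(f) forbidden — Δl = -4 (E1 requires Δl = ±1)
(g) allowed
Total allowed: 1 of 7.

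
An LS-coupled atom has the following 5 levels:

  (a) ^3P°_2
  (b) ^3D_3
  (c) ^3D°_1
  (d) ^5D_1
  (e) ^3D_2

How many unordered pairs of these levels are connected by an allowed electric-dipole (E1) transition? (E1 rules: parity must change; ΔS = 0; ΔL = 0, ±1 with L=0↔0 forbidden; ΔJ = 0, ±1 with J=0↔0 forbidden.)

(a)–(b): allowed.
(a)–(c): forbidden (parity).
(a)–(d): forbidden (ΔS).
(a)–(e): allowed.
(b)–(c): forbidden (ΔJ).
(b)–(d): forbidden (parity, ΔS, ΔJ).
(b)–(e): forbidden (parity).
(c)–(d): forbidden (ΔS).
(c)–(e): allowed.
(d)–(e): forbidden (parity, ΔS).
Allowed pairs: 3 of 10.

3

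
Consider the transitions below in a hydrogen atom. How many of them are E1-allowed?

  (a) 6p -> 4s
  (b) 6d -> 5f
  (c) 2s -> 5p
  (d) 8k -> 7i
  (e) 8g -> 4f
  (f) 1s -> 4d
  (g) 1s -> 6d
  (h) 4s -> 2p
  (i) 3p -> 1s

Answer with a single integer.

7

(a) allowed
(b) allowed
(c) allowed
(d) allowed
(e) allowed
(f) forbidden — Δl = +2 (E1 requires Δl = ±1)
(g) forbidden — Δl = +2 (E1 requires Δl = ±1)
(h) allowed
(i) allowed
Total allowed: 7 of 9.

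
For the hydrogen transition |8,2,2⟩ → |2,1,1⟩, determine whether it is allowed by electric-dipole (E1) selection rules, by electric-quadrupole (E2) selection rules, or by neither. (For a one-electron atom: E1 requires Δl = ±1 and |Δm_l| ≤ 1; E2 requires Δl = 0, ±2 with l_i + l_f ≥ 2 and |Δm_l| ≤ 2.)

E1

Δl = 1 − 2 = -1; l_i + l_f = 3.
Δm_l = -1.
E1 (Δl = ±1, |Δm_l| ≤ 1): satisfied.
E2 (Δl = 0,±2, l_i+l_f ≥ 2, |Δm_l| ≤ 2): not satisfied.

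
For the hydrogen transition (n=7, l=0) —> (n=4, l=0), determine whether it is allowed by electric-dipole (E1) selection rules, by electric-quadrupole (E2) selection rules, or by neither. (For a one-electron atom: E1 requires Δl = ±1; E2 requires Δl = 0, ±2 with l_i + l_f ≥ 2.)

Δl = 0 − 0 = +0; l_i + l_f = 0.
E1 (Δl = ±1): not satisfied.
E2 (Δl = 0,±2, l_i+l_f ≥ 2): not satisfied.

neither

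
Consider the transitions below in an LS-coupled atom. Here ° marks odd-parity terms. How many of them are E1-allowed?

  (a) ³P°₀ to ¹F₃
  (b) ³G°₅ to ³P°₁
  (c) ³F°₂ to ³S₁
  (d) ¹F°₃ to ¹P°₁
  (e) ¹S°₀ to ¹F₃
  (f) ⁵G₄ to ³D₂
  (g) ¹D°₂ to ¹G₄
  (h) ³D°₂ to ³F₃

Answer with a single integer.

1

(a) forbidden (ΔS, ΔL, ΔJ fail)
(b) forbidden (parity, ΔL, ΔJ fail)
(c) forbidden (ΔL fails)
(d) forbidden (parity, ΔL, ΔJ fail)
(e) forbidden (ΔL, ΔJ fail)
(f) forbidden (parity, ΔS, ΔL, ΔJ fail)
(g) forbidden (ΔL, ΔJ fail)
(h) allowed
Total allowed: 1 of 8.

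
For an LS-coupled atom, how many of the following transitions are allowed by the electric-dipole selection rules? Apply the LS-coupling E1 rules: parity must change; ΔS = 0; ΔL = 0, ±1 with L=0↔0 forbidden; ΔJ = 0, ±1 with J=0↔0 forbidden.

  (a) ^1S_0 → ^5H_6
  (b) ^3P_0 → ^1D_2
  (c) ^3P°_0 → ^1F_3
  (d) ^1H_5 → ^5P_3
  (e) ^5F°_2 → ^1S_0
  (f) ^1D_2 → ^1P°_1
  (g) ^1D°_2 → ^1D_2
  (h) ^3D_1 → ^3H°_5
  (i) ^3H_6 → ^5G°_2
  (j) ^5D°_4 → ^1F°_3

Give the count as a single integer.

(a) forbidden (parity, ΔS, ΔL, ΔJ fail)
(b) forbidden (parity, ΔS, ΔJ fail)
(c) forbidden (ΔS, ΔL, ΔJ fail)
(d) forbidden (parity, ΔS, ΔL, ΔJ fail)
(e) forbidden (ΔS, ΔL, ΔJ fail)
(f) allowed
(g) allowed
(h) forbidden (ΔL, ΔJ fail)
(i) forbidden (ΔS, ΔJ fail)
(j) forbidden (parity, ΔS fail)
Total allowed: 2 of 10.

2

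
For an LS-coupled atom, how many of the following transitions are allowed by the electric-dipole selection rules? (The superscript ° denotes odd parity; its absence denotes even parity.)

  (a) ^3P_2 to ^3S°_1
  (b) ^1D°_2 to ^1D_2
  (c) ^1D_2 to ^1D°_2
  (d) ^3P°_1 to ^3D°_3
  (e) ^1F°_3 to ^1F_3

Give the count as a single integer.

(a) allowed
(b) allowed
(c) allowed
(d) forbidden (parity, ΔJ fail)
(e) allowed
Total allowed: 4 of 5.

4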